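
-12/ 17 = -0.71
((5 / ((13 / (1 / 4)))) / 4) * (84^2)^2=15558480 / 13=1196806.15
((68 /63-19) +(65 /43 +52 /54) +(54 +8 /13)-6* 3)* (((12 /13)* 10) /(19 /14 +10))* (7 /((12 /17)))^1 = 5323017560 /31197231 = 170.62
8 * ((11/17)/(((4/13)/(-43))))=-12298/17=-723.41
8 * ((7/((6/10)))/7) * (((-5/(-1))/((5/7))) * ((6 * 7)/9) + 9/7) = 28520/63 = 452.70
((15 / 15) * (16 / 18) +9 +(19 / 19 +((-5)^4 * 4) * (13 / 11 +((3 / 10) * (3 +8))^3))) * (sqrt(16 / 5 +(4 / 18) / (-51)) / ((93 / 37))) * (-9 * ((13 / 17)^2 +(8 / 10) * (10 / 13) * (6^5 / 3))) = -947908286.53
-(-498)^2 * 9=-2232036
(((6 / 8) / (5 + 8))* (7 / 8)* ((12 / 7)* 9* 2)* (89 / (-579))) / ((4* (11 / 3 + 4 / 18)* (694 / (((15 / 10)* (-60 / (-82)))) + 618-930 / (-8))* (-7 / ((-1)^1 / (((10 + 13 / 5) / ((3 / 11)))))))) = -324405 / 9314274237268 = -0.00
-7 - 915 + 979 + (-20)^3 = -7943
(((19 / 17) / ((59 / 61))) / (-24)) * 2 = -1159 / 12036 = -0.10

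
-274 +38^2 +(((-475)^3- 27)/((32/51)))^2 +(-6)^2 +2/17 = 126967087910651538041/4352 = 29174422773587210.03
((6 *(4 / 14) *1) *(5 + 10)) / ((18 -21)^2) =2.86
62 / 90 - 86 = -3839 / 45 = -85.31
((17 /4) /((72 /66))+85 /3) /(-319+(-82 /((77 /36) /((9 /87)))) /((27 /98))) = -37961 /392688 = -0.10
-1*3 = -3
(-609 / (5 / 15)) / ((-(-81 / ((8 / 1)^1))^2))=12992 / 729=17.82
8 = 8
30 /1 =30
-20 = -20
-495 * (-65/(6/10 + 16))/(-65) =-2475/83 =-29.82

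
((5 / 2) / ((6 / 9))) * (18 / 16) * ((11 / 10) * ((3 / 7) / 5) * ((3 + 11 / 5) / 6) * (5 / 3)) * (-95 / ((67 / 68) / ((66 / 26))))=-1055241 / 7504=-140.62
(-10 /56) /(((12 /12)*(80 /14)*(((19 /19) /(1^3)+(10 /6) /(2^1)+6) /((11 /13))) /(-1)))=33 /9776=0.00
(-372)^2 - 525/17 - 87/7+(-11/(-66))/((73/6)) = 1201765685/8687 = 138340.70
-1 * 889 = -889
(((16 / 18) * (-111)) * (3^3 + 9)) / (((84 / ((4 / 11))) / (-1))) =1184 / 77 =15.38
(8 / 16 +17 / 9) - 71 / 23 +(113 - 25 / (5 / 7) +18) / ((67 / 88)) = 3478109 / 27738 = 125.39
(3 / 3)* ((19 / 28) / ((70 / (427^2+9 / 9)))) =346427 / 196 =1767.48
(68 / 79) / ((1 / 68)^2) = 314432 / 79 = 3980.15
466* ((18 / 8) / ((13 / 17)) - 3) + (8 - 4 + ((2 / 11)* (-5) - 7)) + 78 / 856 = -1879121 / 61204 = -30.70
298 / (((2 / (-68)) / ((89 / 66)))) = -450874 / 33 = -13662.85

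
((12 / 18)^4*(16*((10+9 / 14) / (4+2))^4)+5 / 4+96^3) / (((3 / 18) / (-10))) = -278754485577965 / 5250987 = -53086112.30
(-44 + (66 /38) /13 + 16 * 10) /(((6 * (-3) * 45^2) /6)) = -5737 /300105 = -0.02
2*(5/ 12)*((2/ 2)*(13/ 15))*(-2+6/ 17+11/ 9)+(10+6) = 43219/ 2754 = 15.69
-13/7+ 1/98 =-181/98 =-1.85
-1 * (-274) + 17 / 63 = 17279 / 63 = 274.27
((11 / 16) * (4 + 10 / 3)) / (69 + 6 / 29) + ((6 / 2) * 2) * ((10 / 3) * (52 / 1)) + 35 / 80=100238605 / 96336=1040.51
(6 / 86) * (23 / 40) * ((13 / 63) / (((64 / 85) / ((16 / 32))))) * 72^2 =137241 / 4816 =28.50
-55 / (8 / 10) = -275 / 4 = -68.75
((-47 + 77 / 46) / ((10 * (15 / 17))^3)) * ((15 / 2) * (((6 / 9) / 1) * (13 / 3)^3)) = -1500346679 / 55890000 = -26.84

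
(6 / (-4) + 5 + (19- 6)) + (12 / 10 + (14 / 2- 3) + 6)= 27.70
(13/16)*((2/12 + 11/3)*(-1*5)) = -1495/96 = -15.57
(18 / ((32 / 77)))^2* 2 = 480249 / 128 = 3751.95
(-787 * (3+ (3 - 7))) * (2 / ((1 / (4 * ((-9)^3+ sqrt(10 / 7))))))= -4589784+ 6296 * sqrt(70) / 7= -4582258.84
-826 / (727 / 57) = -47082 / 727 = -64.76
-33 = -33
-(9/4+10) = -12.25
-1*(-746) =746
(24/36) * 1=0.67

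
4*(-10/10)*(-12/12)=4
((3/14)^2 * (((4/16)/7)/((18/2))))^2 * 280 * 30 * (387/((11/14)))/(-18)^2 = 1075/2535456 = 0.00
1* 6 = 6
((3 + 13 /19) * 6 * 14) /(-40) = -147 /19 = -7.74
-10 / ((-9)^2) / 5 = -2 / 81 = -0.02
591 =591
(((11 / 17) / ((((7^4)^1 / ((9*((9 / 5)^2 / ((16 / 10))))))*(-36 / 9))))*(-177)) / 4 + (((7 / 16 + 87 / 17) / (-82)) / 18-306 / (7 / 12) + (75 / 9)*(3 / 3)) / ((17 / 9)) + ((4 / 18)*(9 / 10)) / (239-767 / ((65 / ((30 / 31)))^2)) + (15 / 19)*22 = -13901041172258195661 / 54326212050974080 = -255.88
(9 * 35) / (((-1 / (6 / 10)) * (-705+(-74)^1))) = 189 / 779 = 0.24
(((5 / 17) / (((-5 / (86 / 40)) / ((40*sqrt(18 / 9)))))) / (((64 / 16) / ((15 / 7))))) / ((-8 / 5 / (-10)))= -16125*sqrt(2) / 952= -23.95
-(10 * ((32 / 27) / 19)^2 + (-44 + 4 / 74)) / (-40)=-1.10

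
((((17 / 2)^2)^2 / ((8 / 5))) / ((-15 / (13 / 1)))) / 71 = -1085773 / 27264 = -39.82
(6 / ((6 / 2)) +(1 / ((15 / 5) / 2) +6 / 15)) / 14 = 23 / 105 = 0.22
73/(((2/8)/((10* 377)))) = 1100840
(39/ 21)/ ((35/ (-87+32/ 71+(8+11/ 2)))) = -134849/ 34790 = -3.88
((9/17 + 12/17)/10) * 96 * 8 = 8064/85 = 94.87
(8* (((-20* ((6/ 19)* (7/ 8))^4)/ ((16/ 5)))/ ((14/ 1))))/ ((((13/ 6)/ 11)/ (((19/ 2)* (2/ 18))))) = -2546775/ 22826752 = -0.11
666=666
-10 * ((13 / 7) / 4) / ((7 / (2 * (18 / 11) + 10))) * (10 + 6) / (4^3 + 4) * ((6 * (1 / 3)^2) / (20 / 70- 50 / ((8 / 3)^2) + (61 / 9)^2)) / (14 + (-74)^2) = -28032 / 4367820149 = -0.00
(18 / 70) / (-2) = -9 / 70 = -0.13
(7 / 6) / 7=1 / 6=0.17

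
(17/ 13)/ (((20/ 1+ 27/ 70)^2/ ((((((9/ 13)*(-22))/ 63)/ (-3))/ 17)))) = 15400/ 1032418803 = 0.00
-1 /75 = -0.01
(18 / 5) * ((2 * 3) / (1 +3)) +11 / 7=244 / 35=6.97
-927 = -927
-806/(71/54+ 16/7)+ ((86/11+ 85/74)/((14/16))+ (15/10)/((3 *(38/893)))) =-3130811521/15509956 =-201.86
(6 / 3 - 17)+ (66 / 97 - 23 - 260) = -28840 / 97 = -297.32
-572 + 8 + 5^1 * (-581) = -3469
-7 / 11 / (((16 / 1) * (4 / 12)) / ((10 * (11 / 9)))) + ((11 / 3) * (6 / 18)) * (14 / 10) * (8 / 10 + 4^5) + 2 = 1052453 / 600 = 1754.09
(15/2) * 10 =75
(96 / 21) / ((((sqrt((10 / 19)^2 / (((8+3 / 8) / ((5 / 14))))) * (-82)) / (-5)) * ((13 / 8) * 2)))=304 * sqrt(2345) / 18655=0.79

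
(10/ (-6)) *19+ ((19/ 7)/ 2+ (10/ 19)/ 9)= -72421/ 2394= -30.25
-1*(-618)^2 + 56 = -381868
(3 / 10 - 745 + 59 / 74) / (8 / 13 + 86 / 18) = -16101774 / 116735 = -137.93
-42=-42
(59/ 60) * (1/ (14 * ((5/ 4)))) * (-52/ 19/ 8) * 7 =-767/ 5700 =-0.13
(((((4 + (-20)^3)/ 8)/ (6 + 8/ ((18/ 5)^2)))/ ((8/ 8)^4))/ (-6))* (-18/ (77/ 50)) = -12143925/ 41272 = -294.24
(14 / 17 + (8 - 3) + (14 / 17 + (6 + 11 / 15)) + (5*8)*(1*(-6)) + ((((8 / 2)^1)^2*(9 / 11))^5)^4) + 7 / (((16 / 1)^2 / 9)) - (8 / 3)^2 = 2878400638710658904790506562263421333705817787411 / 131751359007592552201923840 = 21847217822965930567766.19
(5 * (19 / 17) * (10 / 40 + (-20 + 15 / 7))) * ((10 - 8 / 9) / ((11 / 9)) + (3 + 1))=-24795 / 22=-1127.05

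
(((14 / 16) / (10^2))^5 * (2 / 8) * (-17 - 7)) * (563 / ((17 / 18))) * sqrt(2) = -255483207 * sqrt(2) / 1392640000000000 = -0.00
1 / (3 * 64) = 1 / 192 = 0.01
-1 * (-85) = 85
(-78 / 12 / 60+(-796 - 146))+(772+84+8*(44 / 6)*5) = 8289 / 40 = 207.22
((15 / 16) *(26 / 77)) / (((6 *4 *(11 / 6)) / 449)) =87555 / 27104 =3.23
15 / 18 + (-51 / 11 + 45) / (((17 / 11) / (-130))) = -346235 / 102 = -3394.46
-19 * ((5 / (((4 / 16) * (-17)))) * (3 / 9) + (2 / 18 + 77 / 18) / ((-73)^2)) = 12124603 / 1630674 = 7.44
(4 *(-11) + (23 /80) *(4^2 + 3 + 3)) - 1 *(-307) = 10773 /40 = 269.32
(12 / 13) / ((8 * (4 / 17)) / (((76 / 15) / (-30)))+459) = 1292 / 626847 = 0.00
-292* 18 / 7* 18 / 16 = -5913 / 7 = -844.71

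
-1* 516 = -516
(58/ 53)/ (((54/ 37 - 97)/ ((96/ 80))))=-12876/ 936775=-0.01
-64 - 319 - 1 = -384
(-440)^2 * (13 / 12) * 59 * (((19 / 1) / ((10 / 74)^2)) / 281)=38624046032 / 843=45817373.70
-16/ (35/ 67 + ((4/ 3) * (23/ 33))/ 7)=-742896/ 30419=-24.42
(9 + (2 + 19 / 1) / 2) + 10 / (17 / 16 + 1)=1607 / 66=24.35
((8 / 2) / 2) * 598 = 1196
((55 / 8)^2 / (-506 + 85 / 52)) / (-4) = 39325 / 1678528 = 0.02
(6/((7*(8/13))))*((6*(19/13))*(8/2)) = 342/7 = 48.86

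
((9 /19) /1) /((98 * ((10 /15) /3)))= 81 /3724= 0.02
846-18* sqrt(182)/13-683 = 163-18* sqrt(182)/13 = 144.32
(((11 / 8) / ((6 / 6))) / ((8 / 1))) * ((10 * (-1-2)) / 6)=-0.86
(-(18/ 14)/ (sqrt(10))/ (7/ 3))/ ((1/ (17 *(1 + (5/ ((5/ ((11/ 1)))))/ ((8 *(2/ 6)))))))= -18819 *sqrt(10)/ 3920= -15.18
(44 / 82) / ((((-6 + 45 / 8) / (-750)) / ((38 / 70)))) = 167200 / 287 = 582.58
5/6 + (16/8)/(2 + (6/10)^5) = 69965/38958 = 1.80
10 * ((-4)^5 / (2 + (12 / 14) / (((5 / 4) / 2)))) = -179200 / 59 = -3037.29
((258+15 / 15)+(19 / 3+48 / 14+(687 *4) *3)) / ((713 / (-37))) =-6614416 / 14973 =-441.76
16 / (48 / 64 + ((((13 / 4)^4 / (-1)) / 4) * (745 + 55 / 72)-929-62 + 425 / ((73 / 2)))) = -86114304 / 117218550631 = -0.00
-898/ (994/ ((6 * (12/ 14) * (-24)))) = 387936/ 3479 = 111.51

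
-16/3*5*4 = -320/3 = -106.67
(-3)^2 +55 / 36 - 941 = -33497 / 36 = -930.47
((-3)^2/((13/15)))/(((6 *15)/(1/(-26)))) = -3/676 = -0.00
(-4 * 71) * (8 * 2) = -4544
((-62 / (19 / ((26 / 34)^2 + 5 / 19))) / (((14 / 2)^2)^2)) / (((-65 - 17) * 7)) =144336 / 71891757623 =0.00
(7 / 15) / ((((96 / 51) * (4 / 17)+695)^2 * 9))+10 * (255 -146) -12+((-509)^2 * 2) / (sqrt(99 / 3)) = 5878563020622817 / 5453212449015+518162 * sqrt(33) / 33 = 91278.43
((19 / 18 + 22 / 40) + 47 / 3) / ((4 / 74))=115033 / 360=319.54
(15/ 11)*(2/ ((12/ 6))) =15/ 11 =1.36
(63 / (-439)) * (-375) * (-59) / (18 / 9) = -1393875 / 878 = -1587.56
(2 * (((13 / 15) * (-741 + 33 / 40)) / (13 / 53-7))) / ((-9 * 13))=-523057 / 322200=-1.62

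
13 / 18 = 0.72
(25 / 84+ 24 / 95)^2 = 19280881 / 63680400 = 0.30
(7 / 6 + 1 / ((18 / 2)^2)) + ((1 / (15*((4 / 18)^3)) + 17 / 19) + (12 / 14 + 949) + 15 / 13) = 5373174487 / 5601960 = 959.16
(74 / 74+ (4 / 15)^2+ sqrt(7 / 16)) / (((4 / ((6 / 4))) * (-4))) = -0.16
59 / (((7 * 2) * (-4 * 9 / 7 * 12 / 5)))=-295 / 864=-0.34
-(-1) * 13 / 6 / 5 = 13 / 30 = 0.43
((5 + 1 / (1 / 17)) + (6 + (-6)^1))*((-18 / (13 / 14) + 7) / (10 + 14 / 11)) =-19481 / 806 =-24.17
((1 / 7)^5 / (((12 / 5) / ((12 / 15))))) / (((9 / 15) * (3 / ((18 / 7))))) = 10 / 352947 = 0.00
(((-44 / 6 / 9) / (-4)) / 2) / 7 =11 / 756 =0.01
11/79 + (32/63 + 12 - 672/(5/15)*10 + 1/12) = -401091841/19908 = -20147.27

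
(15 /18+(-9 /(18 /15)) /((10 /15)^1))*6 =-125 /2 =-62.50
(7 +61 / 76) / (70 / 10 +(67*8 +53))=0.01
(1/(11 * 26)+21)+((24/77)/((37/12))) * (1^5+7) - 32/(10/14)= -8513991/370370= -22.99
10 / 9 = 1.11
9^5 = 59049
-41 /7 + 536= 3711 /7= 530.14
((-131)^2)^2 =294499921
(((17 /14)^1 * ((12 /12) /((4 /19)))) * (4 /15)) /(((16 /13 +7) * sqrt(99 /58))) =0.14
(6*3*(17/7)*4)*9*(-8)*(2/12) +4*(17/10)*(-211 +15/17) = -123448/35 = -3527.09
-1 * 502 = -502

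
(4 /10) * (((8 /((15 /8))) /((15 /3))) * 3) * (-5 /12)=-32 /75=-0.43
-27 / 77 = -0.35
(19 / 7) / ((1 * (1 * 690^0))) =19 / 7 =2.71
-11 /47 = -0.23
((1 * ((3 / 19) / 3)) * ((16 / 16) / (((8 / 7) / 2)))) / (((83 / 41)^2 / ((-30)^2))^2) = 4005516217500 / 901708099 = 4442.14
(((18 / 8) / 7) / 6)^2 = 9 / 3136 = 0.00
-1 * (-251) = 251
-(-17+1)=16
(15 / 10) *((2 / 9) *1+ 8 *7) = 253 / 3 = 84.33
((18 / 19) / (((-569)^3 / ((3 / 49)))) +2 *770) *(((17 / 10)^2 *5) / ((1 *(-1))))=-38165859579171067 / 1715088283790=-22253.00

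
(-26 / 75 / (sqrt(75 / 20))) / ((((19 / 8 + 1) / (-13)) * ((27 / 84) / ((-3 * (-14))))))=2119936 * sqrt(15) / 91125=90.10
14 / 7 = 2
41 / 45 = 0.91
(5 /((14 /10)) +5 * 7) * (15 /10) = 405 /7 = 57.86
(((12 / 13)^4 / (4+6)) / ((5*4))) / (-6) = -432 / 714025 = -0.00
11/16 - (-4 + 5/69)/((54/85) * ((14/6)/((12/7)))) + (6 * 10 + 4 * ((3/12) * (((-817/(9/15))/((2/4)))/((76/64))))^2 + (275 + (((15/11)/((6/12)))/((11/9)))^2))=3124967696546293/2376058608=1315189.65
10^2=100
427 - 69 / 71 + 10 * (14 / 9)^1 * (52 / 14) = 483.81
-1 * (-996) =996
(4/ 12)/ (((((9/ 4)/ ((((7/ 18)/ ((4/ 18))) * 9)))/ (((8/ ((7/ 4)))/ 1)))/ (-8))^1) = -256/ 3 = -85.33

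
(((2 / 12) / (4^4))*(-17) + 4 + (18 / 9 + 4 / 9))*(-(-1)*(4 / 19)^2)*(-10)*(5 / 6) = -741125 / 311904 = -2.38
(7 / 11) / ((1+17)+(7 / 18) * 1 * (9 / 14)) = 28 / 803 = 0.03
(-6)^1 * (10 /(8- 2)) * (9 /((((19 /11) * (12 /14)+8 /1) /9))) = -6237 /73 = -85.44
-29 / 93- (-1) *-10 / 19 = -1481 / 1767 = -0.84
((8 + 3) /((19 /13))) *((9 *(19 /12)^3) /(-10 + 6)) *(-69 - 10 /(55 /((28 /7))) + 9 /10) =35530703 /7680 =4626.39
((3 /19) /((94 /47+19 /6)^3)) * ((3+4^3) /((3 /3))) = 43416 /566029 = 0.08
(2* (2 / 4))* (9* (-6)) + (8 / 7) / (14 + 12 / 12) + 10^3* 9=939338 / 105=8946.08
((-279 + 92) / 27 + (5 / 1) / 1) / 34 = -26 / 459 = -0.06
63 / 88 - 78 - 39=-10233 / 88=-116.28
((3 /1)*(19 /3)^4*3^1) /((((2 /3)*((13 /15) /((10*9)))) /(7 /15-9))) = -250216320 /13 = -19247409.23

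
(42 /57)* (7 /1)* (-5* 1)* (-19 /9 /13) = 490 /117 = 4.19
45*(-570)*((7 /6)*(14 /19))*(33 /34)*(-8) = 2910600 /17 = 171211.76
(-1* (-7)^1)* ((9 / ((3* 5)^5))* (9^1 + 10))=133 / 84375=0.00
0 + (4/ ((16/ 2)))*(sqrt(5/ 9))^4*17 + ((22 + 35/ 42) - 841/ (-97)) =268135/ 7857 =34.13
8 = 8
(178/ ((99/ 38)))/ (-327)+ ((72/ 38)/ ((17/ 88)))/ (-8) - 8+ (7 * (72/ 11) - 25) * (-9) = -2057820241/ 10456479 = -196.80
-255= -255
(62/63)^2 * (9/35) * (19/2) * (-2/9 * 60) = -31.55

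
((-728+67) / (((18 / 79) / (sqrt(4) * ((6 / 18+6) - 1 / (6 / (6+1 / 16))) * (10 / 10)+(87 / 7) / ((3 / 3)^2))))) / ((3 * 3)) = -404853907 / 54432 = -7437.79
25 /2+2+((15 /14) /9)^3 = 1074401 /74088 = 14.50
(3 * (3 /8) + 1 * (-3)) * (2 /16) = -15 /64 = -0.23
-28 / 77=-4 / 11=-0.36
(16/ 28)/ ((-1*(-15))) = 4/ 105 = 0.04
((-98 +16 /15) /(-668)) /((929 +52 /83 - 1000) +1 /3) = -60341 /29124800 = -0.00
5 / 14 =0.36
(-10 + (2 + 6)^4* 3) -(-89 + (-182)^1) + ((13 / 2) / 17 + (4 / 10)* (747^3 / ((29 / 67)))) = 1899151754443 / 4930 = 385223479.60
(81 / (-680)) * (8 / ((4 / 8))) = -162 / 85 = -1.91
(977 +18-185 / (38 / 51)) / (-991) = -28375 / 37658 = -0.75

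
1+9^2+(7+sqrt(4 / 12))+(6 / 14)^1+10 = sqrt(3) / 3+696 / 7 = 100.01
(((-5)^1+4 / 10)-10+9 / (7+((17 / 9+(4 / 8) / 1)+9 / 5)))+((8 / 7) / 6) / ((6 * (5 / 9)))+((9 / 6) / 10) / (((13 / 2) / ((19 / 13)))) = -163262201 / 11912810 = -13.70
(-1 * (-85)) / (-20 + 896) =85 / 876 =0.10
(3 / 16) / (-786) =-0.00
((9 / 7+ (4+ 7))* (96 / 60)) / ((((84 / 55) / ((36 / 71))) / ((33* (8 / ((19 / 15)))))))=1360.16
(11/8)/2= 11/16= 0.69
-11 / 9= -1.22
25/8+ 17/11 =411/88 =4.67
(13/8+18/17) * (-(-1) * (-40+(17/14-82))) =-324.17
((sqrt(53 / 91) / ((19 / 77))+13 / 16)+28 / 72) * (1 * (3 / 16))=173 / 768+33 * sqrt(4823) / 3952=0.81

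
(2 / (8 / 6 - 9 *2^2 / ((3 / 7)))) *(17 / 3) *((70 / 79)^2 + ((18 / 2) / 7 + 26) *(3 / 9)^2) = -25512427 / 48754692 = -0.52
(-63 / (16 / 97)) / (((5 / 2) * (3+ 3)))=-2037 / 80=-25.46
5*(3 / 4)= 15 / 4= 3.75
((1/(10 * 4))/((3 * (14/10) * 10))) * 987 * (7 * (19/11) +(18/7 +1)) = 28341/3080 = 9.20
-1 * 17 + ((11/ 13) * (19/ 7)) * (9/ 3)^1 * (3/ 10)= -13589/ 910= -14.93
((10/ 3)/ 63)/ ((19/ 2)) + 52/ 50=93866/ 89775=1.05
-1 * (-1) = 1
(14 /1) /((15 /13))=182 /15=12.13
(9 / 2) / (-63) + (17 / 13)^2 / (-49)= -1761 / 16562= -0.11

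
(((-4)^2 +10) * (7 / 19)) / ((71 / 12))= 2184 / 1349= 1.62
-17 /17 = -1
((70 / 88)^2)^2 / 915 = 0.00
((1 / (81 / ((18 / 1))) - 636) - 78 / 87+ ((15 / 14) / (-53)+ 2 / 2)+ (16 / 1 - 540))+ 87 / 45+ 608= -532339279 / 968310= -549.76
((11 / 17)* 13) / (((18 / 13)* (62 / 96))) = 14872 / 1581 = 9.41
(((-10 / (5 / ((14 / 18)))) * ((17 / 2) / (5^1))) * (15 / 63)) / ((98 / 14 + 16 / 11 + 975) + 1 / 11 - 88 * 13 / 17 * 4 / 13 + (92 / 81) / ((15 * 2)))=-143055 / 218770567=-0.00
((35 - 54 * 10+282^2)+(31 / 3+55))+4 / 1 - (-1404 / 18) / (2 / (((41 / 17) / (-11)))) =44363758 / 561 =79079.78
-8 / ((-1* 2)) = 4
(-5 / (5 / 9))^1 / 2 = -9 / 2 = -4.50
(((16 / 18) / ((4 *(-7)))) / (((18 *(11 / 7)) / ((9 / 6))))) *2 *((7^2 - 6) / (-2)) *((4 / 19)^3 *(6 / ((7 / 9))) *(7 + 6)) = 35776 / 528143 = 0.07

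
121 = 121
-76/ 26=-2.92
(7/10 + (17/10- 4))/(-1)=8/5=1.60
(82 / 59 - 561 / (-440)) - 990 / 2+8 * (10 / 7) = -7944577 / 16520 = -480.91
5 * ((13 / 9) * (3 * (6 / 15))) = 26 / 3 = 8.67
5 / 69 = 0.07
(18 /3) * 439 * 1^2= 2634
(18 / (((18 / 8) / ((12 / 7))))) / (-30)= -16 / 35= -0.46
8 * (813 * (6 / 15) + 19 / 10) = 13084 / 5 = 2616.80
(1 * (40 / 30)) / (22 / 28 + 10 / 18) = 168 / 169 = 0.99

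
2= 2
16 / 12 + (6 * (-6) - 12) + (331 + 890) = 3523 / 3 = 1174.33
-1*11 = -11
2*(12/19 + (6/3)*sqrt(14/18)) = 4.79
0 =0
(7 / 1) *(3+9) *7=588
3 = 3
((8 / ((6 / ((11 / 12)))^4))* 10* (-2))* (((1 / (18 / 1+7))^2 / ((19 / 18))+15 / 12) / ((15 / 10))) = -0.07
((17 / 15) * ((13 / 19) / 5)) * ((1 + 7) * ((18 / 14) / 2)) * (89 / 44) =59007 / 36575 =1.61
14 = 14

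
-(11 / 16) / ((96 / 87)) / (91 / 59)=-18821 / 46592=-0.40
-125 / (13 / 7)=-875 / 13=-67.31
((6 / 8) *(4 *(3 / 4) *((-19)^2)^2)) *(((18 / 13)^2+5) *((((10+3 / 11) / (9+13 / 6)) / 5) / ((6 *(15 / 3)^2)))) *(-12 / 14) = -66400764957 / 31138250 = -2132.45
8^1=8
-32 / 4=-8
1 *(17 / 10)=17 / 10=1.70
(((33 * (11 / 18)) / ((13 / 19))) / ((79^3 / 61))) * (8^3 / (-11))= -3263744 / 19228521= -0.17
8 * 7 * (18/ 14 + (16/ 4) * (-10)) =-2168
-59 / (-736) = 59 / 736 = 0.08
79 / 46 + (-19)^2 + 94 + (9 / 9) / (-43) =903341 / 1978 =456.69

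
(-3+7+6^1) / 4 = 5 / 2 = 2.50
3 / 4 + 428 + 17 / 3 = 434.42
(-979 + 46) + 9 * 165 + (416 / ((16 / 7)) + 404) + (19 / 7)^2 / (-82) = 4572123 / 4018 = 1137.91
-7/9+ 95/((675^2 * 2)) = -0.78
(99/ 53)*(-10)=-990/ 53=-18.68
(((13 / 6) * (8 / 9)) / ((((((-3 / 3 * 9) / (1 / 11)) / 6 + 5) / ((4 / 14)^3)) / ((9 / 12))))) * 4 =-832 / 71001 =-0.01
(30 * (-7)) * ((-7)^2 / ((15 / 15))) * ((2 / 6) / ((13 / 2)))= -6860 / 13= -527.69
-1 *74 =-74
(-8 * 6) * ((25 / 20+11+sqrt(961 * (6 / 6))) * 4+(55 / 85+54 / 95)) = -13505184 / 1615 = -8362.34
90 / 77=1.17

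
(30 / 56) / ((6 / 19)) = 95 / 56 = 1.70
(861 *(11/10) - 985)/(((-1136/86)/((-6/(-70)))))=48891/198800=0.25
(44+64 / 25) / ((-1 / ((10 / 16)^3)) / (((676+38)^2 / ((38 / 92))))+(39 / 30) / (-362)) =-12953.20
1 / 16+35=561 / 16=35.06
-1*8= -8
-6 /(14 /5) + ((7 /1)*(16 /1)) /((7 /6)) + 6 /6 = 664 /7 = 94.86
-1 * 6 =-6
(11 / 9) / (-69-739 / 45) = -55 / 3844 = -0.01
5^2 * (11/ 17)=275/ 17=16.18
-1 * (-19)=19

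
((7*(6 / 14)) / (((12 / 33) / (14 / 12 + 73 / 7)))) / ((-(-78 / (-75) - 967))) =133925 / 1352344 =0.10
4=4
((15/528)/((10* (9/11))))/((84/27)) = 1/896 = 0.00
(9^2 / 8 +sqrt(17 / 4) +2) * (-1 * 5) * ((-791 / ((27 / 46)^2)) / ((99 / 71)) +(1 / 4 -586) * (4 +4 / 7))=5461574890 * sqrt(17) / 505197 +264886382165 / 1010394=306735.47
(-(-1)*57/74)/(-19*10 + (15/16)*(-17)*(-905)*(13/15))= 152/2429235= 0.00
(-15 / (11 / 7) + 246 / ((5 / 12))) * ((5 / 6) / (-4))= -10649 / 88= -121.01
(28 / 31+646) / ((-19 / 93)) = -3166.42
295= 295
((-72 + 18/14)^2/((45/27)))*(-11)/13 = -1617165/637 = -2538.72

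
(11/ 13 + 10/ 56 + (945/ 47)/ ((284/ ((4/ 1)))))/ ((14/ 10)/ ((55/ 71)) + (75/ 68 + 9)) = 7427083675/ 67633017907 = 0.11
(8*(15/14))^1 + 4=88/7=12.57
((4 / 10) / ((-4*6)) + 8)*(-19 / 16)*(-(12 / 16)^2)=27303 / 5120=5.33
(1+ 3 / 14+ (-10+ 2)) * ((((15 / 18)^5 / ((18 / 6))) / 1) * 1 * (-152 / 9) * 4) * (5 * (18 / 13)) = 28203125 / 66339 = 425.14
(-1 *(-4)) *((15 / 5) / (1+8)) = 4 / 3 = 1.33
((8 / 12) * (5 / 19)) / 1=10 / 57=0.18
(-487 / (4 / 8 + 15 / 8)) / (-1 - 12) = 3896 / 247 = 15.77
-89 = -89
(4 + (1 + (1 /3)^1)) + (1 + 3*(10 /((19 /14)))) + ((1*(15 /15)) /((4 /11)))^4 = 1249513 /14592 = 85.63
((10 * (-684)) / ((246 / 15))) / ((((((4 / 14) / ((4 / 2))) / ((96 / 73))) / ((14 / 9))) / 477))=-8526470400 / 2993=-2848804.01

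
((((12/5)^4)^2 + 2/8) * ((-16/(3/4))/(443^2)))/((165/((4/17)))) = -110100314176/645091927734375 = -0.00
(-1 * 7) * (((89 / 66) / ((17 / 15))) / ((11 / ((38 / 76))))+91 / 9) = -5269271 / 74052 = -71.16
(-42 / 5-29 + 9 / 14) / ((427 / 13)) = -33449 / 29890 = -1.12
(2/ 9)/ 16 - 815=-58679/ 72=-814.99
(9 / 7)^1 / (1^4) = 1.29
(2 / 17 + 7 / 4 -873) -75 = -64337 / 68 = -946.13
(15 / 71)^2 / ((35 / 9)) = 405 / 35287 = 0.01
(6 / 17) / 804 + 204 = 464713 / 2278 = 204.00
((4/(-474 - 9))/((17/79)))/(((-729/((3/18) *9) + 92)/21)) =158/77027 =0.00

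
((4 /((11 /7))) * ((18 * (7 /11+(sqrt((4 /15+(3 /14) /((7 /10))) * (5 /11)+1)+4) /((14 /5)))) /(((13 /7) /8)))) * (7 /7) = 480 * sqrt(67254) /1573+641088 /1573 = 486.69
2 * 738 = 1476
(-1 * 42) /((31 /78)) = -3276 /31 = -105.68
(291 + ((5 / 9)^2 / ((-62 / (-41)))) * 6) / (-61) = -244592 / 51057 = -4.79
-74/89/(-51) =74/4539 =0.02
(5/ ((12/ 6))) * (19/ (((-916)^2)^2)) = 95/ 1408029942272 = 0.00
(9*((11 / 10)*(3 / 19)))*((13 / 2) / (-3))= -1287 / 380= -3.39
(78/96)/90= 0.01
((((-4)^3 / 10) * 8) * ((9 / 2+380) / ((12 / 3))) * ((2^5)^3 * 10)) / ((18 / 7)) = -5644484608 / 9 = -627164956.44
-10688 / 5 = -2137.60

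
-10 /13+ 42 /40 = 73 /260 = 0.28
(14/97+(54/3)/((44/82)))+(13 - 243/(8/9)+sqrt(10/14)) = -1934985/8536+sqrt(35)/7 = -225.84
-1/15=-0.07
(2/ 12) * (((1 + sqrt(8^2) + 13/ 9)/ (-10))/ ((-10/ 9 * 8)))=0.02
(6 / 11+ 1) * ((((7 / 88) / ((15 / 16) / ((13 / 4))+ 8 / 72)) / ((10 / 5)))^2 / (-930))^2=49991146569 / 284999621699931212800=0.00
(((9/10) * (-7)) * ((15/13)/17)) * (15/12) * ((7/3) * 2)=-2205/884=-2.49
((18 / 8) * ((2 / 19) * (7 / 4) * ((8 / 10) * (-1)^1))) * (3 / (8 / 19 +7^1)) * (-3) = 189 / 470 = 0.40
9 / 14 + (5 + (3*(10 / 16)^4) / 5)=164417 / 28672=5.73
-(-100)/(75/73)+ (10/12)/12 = 7013/72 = 97.40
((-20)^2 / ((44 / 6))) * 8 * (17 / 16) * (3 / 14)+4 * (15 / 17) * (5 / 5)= 134670 / 1309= 102.88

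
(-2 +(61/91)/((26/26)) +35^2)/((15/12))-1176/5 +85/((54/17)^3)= 10695165575/14329224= 746.39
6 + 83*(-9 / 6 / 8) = -153 / 16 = -9.56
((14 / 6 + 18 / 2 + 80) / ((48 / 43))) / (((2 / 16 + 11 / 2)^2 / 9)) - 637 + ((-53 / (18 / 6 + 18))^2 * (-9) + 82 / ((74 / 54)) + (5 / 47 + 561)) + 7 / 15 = -8565936097 / 172552275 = -49.64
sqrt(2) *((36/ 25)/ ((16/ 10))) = 9 *sqrt(2)/ 10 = 1.27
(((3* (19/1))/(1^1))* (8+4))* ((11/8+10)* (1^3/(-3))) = -5187/2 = -2593.50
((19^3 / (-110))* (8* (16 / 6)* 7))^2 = 2360574125056 / 27225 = 86706120.30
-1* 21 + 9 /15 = -102 /5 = -20.40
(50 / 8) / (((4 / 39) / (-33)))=-32175 / 16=-2010.94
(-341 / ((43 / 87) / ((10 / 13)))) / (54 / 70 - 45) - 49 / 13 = 1186969 / 144222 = 8.23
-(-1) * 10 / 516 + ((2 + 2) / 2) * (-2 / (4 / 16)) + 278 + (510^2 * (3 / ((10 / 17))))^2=453984225333401 / 258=1759628780362.02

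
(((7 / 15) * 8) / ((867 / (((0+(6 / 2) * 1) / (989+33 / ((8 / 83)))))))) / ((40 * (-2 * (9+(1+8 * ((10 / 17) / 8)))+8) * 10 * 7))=-1 / 3802407000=-0.00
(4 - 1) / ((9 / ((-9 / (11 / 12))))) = -36 / 11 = -3.27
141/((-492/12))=-141/41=-3.44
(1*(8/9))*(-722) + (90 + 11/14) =-69425/126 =-550.99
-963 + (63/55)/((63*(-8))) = -423721/440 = -963.00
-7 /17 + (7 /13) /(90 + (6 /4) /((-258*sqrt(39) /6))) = -255827639 /630456169 + 86*sqrt(39) /1446340623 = -0.41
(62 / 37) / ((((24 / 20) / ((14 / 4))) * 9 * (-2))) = -1085 / 3996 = -0.27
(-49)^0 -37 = -36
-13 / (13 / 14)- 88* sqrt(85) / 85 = -14- 88* sqrt(85) / 85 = -23.54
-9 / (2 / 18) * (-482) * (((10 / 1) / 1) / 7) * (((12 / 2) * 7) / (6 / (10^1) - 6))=-433800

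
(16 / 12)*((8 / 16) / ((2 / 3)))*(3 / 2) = 3 / 2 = 1.50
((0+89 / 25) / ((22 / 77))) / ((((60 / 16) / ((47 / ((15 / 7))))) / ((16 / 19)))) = 6558944 / 106875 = 61.37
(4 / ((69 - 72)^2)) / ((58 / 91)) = 182 / 261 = 0.70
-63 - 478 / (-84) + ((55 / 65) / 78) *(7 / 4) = -1626593 / 28392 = -57.29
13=13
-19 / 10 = -1.90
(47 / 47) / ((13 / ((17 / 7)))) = 17 / 91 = 0.19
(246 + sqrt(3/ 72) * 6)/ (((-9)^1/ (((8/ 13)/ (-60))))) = sqrt(6)/ 1755 + 164/ 585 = 0.28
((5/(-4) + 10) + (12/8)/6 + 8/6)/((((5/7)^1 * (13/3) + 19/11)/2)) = 2387/557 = 4.29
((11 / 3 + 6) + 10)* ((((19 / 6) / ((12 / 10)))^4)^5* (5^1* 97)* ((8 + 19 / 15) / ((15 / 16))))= 25284062241475.95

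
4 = 4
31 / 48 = 0.65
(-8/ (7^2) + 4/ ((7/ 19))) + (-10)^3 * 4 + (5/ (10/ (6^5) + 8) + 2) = -6077061642/ 1524341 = -3986.68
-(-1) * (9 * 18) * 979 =158598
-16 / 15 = -1.07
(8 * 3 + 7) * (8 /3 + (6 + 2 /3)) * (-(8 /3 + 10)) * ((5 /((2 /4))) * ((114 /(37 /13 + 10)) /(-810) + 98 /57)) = -2540729744 /40581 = -62608.85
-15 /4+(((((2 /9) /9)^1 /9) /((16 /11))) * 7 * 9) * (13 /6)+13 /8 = -7261 /3888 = -1.87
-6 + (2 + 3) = -1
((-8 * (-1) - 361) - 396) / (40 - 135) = 7.88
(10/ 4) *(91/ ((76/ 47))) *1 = 21385/ 152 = 140.69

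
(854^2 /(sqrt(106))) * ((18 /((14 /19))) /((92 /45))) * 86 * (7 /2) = 60329931165 * sqrt(106) /2438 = 254772213.99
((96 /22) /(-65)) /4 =-12 /715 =-0.02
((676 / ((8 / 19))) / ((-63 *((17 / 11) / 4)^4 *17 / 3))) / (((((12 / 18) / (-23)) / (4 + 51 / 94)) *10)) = 1055331010448 / 333666395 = 3162.83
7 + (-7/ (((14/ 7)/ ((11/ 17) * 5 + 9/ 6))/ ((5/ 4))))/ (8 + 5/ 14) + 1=87851/ 15912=5.52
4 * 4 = 16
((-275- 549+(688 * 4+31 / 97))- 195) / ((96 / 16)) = 28022 / 97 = 288.89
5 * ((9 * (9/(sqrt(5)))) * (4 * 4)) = 1296 * sqrt(5) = 2897.94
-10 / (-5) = 2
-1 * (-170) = 170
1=1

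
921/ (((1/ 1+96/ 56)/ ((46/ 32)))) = 487.77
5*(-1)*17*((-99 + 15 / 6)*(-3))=-49215 / 2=-24607.50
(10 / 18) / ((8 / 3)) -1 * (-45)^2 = -48595 / 24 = -2024.79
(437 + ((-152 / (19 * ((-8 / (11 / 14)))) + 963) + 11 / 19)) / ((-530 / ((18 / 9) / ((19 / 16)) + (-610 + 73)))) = 541624639 / 382660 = 1415.42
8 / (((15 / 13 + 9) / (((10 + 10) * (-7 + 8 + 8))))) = 1560 / 11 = 141.82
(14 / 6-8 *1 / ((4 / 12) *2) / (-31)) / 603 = 253 / 56079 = 0.00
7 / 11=0.64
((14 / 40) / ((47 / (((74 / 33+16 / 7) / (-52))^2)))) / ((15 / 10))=273529 / 7265938680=0.00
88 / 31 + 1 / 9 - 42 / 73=48361 / 20367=2.37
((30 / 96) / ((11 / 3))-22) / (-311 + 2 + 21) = 0.08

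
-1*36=-36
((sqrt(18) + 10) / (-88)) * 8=-10 / 11 - 3 * sqrt(2) / 11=-1.29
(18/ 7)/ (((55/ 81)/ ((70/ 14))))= 18.94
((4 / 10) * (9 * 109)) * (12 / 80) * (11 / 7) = 32373 / 350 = 92.49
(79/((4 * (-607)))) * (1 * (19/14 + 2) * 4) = -3713/8498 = -0.44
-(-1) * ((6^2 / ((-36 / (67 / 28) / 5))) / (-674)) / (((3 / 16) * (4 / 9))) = 1005 / 4718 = 0.21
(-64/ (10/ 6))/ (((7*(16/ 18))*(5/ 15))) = -648/ 35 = -18.51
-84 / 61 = -1.38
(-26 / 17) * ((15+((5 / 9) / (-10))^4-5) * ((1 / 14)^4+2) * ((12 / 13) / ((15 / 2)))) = -8961809657 / 2380447440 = -3.76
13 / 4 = 3.25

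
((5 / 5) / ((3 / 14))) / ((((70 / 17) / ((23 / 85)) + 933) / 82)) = 26404 / 65427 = 0.40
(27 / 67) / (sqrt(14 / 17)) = 27 * sqrt(238) / 938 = 0.44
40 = 40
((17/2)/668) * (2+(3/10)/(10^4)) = 3400051/133600000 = 0.03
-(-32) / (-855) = -32 / 855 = -0.04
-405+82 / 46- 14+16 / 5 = -47612 / 115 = -414.02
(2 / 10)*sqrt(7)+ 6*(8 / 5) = sqrt(7) / 5+ 48 / 5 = 10.13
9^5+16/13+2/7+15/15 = 5373688/91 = 59051.52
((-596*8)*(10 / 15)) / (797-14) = -9536 / 2349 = -4.06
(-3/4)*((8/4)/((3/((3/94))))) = -3/188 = -0.02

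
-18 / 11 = -1.64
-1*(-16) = 16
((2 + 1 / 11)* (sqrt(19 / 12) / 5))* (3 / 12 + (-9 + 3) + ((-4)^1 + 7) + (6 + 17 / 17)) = 391* sqrt(57) / 1320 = 2.24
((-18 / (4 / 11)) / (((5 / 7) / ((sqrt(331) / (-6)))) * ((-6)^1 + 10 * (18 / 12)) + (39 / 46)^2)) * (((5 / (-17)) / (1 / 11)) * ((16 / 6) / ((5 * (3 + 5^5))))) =-824435920 * sqrt(331) / 1030712587349 -15256467226 / 3092137762047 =-0.02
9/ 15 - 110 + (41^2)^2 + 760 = 2826411.60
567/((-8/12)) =-1701/2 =-850.50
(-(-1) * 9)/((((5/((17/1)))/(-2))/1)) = -306/5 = -61.20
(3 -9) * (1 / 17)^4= -6 / 83521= -0.00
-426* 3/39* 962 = -31524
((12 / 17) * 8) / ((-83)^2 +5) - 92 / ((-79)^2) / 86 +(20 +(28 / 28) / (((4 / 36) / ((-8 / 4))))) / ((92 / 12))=31529698544 / 120564493017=0.26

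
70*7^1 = 490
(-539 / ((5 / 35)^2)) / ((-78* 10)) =26411 / 780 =33.86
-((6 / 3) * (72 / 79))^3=-2985984 / 493039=-6.06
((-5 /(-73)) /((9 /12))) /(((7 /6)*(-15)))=-8 /1533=-0.01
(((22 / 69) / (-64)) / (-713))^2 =0.00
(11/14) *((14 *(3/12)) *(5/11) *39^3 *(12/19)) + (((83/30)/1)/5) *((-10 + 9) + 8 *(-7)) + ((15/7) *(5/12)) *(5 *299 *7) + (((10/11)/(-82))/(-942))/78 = 220928262490064/3935099025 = 56143.00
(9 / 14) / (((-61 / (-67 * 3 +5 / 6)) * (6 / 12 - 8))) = -1201 / 4270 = -0.28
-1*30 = -30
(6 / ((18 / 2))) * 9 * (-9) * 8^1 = -432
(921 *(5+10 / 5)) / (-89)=-6447 / 89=-72.44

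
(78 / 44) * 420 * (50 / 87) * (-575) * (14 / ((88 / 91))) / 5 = -2499826875 / 3509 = -712404.35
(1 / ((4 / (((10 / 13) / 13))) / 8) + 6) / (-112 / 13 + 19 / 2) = 2068 / 299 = 6.92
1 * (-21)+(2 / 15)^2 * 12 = -1559 / 75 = -20.79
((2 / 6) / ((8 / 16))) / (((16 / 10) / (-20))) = -25 / 3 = -8.33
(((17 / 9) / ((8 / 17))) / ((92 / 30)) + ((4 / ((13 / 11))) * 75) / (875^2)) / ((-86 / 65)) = -575436353 / 581532000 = -0.99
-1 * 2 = -2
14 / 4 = 7 / 2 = 3.50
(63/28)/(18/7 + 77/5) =0.13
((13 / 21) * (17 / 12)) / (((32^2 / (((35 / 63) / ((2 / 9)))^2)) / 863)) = 4.62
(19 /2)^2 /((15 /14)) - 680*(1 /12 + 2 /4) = -9373 /30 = -312.43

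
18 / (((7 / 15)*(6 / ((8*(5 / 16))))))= 225 / 14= 16.07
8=8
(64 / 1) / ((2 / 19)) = 608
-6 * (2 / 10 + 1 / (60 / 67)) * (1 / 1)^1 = -79 / 10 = -7.90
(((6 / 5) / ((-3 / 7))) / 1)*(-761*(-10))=-21308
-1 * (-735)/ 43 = 735/ 43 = 17.09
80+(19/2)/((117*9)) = 80.01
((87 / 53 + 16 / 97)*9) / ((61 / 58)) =4847814 / 313601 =15.46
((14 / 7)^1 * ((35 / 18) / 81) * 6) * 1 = 70 / 243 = 0.29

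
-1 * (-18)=18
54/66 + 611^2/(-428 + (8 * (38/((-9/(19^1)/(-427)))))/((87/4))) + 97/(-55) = 331521151/11152460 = 29.73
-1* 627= -627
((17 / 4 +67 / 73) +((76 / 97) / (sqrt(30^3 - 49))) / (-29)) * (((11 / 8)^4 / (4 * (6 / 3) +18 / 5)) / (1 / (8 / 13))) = 110466345 / 112726016 - 1390895 * sqrt(26951) / 7316879987456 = 0.98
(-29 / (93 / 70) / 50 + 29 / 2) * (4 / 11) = 2378 / 465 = 5.11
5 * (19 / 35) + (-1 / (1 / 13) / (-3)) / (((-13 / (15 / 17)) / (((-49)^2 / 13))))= -79836 / 1547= -51.61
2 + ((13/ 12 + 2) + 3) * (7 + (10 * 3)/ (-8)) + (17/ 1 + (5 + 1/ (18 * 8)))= 394/ 9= 43.78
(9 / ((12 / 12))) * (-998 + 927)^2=45369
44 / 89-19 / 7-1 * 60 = -38763 / 623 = -62.22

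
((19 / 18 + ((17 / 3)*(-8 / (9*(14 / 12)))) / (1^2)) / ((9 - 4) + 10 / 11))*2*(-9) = 4521 / 455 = 9.94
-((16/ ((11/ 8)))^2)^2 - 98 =-269870274/ 14641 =-18432.50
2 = 2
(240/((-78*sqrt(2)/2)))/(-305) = 0.01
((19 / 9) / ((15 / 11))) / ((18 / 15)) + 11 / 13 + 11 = 27665 / 2106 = 13.14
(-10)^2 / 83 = 100 / 83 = 1.20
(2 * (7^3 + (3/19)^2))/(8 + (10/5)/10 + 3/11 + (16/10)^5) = 4256725000/117631489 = 36.19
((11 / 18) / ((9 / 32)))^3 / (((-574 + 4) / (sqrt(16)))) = -10903552 / 151460685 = -0.07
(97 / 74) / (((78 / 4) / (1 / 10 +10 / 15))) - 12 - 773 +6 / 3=-33893839 / 43290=-782.95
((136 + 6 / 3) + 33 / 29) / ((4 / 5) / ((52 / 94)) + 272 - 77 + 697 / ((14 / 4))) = 1835925 / 5219797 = 0.35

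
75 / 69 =25 / 23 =1.09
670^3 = 300763000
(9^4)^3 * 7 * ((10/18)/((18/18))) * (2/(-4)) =-549168543157.50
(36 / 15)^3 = 1728 / 125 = 13.82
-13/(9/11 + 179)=-143/1978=-0.07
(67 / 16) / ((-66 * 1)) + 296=312509 / 1056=295.94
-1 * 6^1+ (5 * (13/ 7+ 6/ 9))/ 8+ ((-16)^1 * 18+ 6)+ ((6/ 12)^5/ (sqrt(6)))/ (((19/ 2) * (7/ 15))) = -286.42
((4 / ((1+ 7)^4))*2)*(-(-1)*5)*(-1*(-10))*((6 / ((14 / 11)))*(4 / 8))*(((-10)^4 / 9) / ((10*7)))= 34375 / 9408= 3.65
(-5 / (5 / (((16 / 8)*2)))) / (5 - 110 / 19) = 76 / 15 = 5.07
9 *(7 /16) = 63 /16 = 3.94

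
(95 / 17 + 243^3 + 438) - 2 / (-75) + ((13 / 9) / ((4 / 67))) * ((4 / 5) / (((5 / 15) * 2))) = 12196972701 / 850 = 14349379.65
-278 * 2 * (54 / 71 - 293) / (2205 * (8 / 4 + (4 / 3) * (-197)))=-5768222 / 20404335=-0.28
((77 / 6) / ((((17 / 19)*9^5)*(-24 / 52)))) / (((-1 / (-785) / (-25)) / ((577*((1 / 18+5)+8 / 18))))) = 2369004262625 / 72275976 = 32777.20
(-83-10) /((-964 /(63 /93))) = 63 /964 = 0.07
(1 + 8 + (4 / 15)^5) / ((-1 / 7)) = -47847793 / 759375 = -63.01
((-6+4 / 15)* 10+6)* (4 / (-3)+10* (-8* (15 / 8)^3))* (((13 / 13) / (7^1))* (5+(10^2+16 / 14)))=411512.17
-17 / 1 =-17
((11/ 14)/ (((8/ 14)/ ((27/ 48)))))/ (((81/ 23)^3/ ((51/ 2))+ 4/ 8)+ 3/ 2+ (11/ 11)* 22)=6825687/ 226919680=0.03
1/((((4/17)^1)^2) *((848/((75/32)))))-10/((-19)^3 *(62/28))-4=-364604116601/92318408704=-3.95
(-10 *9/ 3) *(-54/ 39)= 540/ 13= 41.54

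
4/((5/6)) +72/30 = 36/5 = 7.20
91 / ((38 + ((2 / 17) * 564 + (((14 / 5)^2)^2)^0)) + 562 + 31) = 221 / 1696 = 0.13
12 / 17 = 0.71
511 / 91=73 / 13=5.62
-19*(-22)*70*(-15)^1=-438900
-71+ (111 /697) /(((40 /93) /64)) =-164851 /3485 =-47.30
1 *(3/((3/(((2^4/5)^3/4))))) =1024/125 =8.19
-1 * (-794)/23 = 794/23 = 34.52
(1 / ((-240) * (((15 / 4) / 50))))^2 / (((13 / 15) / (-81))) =-15 / 52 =-0.29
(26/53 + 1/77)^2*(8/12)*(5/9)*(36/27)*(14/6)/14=9384500/449673147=0.02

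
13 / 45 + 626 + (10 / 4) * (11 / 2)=115207 / 180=640.04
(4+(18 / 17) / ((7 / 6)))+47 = 6177 / 119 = 51.91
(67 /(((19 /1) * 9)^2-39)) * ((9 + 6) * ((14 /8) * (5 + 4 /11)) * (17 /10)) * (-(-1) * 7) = 3292849 /856592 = 3.84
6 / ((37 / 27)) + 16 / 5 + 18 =4732 / 185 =25.58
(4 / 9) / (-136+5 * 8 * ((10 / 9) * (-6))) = -1 / 906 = -0.00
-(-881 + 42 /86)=37862 /43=880.51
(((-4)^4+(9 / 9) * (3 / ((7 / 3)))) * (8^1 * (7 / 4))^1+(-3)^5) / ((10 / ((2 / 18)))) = 3359 / 90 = 37.32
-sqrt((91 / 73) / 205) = -sqrt(1361815) / 14965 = -0.08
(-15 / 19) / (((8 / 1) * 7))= -15 / 1064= -0.01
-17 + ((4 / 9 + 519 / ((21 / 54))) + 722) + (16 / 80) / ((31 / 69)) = 2040.46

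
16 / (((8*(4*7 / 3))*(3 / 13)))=13 / 14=0.93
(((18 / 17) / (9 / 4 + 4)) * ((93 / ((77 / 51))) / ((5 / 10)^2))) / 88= 10044 / 21175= 0.47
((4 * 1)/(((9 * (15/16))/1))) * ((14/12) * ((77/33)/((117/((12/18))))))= 3136/426465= 0.01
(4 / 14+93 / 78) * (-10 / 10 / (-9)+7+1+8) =39005 / 1638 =23.81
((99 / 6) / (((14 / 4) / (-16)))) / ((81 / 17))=-2992 / 189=-15.83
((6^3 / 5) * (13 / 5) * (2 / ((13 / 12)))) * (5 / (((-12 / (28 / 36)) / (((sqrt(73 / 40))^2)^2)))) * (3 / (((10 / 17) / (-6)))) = 17122077 / 2500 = 6848.83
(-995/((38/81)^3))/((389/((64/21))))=-1410090120/18677057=-75.50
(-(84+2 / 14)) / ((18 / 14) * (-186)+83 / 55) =32395 / 91489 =0.35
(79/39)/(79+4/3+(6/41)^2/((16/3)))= 531196/21067345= 0.03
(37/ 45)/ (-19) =-37/ 855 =-0.04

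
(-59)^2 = 3481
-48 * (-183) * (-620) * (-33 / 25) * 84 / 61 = 49496832 / 5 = 9899366.40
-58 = -58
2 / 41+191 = 7833 / 41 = 191.05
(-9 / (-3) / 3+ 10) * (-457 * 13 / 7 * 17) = -1110967 / 7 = -158709.57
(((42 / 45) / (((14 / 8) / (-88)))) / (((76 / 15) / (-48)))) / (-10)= -4224 / 95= -44.46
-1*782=-782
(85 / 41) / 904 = 85 / 37064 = 0.00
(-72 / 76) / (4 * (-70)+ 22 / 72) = 648 / 191311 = 0.00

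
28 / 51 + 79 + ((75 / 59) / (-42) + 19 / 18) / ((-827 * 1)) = 4156952434 / 52257303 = 79.55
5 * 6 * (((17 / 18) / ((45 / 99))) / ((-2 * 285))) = -187 / 1710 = -0.11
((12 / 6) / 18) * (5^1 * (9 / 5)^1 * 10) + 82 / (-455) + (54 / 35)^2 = 194288 / 15925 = 12.20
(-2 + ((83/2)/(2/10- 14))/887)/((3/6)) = -245227/61203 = -4.01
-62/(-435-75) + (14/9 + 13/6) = 5881/1530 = 3.84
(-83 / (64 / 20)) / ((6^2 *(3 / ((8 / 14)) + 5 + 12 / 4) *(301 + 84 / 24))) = -415 / 2323944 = -0.00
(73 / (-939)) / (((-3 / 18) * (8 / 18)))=657 / 626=1.05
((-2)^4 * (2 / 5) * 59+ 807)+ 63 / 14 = 11891 / 10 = 1189.10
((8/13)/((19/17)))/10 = 68/1235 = 0.06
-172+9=-163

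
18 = 18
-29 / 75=-0.39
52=52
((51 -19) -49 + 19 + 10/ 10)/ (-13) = -3/ 13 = -0.23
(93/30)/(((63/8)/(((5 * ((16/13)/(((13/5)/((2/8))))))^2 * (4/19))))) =992000/34187517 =0.03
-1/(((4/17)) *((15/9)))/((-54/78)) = 221/60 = 3.68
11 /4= 2.75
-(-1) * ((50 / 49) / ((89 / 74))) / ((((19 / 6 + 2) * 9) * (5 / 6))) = 2960 / 135191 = 0.02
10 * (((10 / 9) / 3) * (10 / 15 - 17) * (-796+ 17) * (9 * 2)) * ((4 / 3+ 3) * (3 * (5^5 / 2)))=17229965277.78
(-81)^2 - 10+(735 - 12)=7274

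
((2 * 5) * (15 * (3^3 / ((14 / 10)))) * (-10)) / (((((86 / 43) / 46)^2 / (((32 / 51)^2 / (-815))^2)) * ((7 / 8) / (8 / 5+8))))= -4260070686720 / 108734403001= -39.18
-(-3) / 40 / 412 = 3 / 16480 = 0.00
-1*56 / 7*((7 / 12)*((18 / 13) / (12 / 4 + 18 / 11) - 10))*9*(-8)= -720384 / 221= -3259.66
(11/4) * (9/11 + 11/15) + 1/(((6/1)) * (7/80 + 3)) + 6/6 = 6571/1235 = 5.32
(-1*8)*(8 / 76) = -16 / 19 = -0.84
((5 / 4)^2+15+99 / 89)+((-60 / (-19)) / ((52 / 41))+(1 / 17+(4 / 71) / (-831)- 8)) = 4312316160767 / 352789163376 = 12.22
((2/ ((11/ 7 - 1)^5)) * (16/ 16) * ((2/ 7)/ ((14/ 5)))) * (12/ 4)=5145/ 512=10.05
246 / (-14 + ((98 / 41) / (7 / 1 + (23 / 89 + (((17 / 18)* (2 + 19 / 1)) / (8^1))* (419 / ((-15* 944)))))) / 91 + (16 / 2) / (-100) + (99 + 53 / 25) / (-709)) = -168353696321095675 / 9730958427669728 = -17.30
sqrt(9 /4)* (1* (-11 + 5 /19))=-306 /19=-16.11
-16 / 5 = -3.20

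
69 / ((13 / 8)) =552 / 13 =42.46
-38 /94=-0.40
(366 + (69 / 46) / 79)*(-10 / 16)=-289155 / 1264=-228.76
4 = 4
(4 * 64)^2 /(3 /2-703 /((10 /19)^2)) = -6553600 /253633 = -25.84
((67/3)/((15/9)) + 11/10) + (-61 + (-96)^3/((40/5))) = -110638.50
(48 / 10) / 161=24 / 805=0.03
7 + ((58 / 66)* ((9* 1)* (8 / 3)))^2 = 54671 / 121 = 451.83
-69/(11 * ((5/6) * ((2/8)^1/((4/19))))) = -6624/1045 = -6.34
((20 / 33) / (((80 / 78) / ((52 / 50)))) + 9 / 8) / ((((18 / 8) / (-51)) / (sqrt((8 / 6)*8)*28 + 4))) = -3643304*sqrt(6) / 2475 - 130118 / 825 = -3763.47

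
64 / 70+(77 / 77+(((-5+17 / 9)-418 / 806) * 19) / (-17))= 12885878 / 2158065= 5.97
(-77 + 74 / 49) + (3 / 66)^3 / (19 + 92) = -4371951623 / 57914472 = -75.49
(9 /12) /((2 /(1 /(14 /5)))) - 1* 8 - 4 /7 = -8.44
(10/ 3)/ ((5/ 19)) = 38/ 3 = 12.67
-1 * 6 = -6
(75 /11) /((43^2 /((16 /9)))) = 400 /61017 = 0.01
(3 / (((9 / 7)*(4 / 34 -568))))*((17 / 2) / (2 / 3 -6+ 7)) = -2023 / 96540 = -0.02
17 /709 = 0.02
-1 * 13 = -13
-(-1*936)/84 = 78/7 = 11.14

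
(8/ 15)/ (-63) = -8/ 945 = -0.01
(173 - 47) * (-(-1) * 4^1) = 504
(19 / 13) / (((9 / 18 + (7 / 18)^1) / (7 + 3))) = 855 / 52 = 16.44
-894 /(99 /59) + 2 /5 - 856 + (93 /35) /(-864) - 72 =-161928149 /110880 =-1460.39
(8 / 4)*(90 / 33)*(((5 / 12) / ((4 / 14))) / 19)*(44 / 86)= 175 / 817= 0.21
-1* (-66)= 66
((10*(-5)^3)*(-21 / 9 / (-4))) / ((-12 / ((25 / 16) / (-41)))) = -109375 / 47232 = -2.32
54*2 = 108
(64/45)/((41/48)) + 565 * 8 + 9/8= 22252127/4920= 4522.79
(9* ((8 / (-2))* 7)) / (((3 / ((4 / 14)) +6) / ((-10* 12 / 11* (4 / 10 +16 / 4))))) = 8064 / 11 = 733.09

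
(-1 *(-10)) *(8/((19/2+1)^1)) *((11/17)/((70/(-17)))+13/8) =11.18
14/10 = 1.40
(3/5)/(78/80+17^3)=24/196559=0.00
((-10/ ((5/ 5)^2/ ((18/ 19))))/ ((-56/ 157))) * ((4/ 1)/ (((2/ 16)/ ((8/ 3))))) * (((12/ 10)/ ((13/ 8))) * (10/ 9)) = 3215360/ 1729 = 1859.66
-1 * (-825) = 825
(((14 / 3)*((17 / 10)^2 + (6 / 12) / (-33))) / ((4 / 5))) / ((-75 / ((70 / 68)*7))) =-3254041 / 2019600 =-1.61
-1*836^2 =-698896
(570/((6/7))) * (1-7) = -3990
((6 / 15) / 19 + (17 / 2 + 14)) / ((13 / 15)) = 12837 / 494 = 25.99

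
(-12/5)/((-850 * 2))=3/2125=0.00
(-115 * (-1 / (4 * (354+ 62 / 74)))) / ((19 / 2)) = 4255 / 498902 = 0.01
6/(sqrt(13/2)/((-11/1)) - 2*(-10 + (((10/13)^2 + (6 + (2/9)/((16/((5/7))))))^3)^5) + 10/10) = -5810293607687518671024098347230660479773110817365118986727648777797616108852510332336989646887796201479303388029412280791078397481780926600294807613332703479332864/3818132945009560481623037079806390666988896031954528087463613587222352040999157891141301322504805698160256466901129254433925769756777891459355179240584831075090544619784983153 + 66984015751490804290302782659661119935705170990364243561234640112833850136526005820179284232123737481771252278698622269055332715265912846503852900352*sqrt(26)/3818132945009560481623037079806390666988896031954528087463613587222352040999157891141301322504805698160256466901129254433925769756777891459355179240584831075090544619784983153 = -0.00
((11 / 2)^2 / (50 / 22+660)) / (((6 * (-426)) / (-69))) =30613 / 24827280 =0.00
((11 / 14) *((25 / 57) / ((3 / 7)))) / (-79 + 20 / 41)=-11275 / 1100898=-0.01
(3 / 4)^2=0.56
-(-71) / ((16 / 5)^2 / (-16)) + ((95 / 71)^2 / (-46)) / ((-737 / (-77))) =-13789026675 / 124290896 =-110.94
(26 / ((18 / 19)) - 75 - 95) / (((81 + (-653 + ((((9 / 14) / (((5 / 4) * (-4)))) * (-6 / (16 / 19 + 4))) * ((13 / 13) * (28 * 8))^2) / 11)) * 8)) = -0.12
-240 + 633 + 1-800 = -406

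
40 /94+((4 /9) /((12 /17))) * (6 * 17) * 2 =54512 /423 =128.87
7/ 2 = 3.50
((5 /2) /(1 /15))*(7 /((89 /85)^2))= 239.43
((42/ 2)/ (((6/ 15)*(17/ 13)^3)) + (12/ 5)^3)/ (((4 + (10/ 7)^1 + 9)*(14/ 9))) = 412334577/ 248106500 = 1.66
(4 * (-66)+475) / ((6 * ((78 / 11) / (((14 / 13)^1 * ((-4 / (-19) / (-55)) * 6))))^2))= 330848 / 773289075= 0.00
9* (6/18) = 3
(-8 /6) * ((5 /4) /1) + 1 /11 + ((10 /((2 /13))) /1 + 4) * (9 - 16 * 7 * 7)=-1764727 /33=-53476.58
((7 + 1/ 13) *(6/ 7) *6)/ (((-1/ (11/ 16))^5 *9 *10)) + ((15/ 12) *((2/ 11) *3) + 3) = 3.62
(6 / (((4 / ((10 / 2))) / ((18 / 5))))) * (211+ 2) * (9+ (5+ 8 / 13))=1092690 / 13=84053.08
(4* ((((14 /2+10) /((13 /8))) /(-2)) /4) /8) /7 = -17 /182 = -0.09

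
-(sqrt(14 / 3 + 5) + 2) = -sqrt(87) / 3 - 2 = -5.11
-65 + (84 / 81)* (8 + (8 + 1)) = -47.37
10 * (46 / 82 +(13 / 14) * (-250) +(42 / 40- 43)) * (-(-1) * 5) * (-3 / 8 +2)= -102054745 / 4592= -22224.47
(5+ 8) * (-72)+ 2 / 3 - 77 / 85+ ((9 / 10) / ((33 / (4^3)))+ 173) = -427198 / 561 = -761.49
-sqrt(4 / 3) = -2*sqrt(3) / 3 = -1.15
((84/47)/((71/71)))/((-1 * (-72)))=7/282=0.02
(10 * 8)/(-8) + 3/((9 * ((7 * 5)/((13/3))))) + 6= -1247/315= -3.96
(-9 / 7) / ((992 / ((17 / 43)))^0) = -9 / 7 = -1.29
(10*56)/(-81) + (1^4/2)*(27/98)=-107573/15876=-6.78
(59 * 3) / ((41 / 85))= 15045 / 41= 366.95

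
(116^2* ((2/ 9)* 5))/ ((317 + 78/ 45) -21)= 11600/ 231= 50.22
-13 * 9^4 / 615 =-28431 / 205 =-138.69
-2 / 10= -1 / 5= -0.20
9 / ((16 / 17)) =153 / 16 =9.56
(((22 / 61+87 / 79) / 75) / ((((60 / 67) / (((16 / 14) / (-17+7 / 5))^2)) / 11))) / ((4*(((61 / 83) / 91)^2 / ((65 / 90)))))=92998944181 / 26144125542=3.56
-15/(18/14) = -35/3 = -11.67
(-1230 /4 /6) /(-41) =5 /4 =1.25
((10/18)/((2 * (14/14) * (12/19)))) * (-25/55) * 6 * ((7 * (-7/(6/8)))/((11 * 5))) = 4655/3267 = 1.42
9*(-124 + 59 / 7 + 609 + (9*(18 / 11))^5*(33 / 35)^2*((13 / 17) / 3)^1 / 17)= 41256126584982 / 471207275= 87554.10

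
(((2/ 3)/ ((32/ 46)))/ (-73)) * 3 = -23/ 584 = -0.04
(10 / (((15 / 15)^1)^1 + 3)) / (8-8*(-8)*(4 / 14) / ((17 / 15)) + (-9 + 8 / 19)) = 11305 / 70342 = 0.16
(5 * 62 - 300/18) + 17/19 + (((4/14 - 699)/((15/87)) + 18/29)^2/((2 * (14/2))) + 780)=964998786275507/822119550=1173793.75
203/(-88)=-203/88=-2.31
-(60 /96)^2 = -25 /64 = -0.39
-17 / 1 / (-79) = 17 / 79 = 0.22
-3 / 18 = -1 / 6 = -0.17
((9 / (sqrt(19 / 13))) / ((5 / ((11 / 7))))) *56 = 792 *sqrt(247) / 95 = 131.02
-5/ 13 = -0.38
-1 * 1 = -1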